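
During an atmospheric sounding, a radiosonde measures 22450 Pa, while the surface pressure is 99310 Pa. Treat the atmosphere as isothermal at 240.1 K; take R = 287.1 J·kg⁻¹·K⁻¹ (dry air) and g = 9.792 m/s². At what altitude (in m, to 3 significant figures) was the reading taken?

z ≈ 10500 m

Scale height: H = RT/g = 287.1 × 240.1 / 9.792 = 7039.7 m.
Invert the barometric formula: z = H ln(P₀/P).
P₀/P = 99310/22450 = 4.4236; ln(4.4236) = 1.4870.
z = 7039.7 × 1.4870 = 10468 m.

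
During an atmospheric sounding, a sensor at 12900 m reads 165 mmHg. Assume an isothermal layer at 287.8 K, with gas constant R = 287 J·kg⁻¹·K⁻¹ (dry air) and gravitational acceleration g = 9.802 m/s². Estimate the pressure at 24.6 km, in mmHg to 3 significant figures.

P ≈ 41.2 mmHg

Scale height: H = RT/g = 287 × 287.8 / 9.802 = 8426.7 m.
Between two levels, P₂ = P₁ exp(−Δz/H) with Δz = z₂ − z₁.
Δz = 24600 − 12900 = 11700 m; Δz/H = 11700/8426.7 = 1.3884.
P₂ = 165 × exp(−1.3884) = 165 × 0.24947 = 41.163 mmHg.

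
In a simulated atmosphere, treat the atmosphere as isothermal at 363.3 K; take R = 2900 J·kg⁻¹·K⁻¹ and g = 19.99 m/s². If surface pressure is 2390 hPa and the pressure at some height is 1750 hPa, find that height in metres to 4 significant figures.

Scale height: H = RT/g = 2900 × 363.3 / 19.99 = 52705 m.
Invert the barometric formula: z = H ln(P₀/P).
P₀/P = 2390/1750 = 1.3657; ln(1.3657) = 0.31167.
z = 52705 × 0.31167 = 16427 m.

z ≈ 16430 m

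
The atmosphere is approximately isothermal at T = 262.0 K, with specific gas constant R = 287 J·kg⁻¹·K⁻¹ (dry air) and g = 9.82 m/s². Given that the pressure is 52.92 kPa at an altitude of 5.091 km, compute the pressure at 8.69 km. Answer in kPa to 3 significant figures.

Scale height: H = RT/g = 287 × 262.0 / 9.82 = 7657.2 m.
Between two levels, P₂ = P₁ exp(−Δz/H) with Δz = z₂ − z₁.
Δz = 8690.0 − 5091.0 = 3599.0 m; Δz/H = 3599.0/7657.2 = 0.47002.
P₂ = 52.92 × exp(−0.47002) = 52.92 × 0.62499 = 33.074 kPa.

P ≈ 33.1 kPa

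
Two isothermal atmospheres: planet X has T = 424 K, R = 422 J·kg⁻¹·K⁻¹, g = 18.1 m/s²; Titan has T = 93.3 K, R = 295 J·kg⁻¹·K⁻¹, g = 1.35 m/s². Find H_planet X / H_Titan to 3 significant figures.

H = RT/g for each body.
H_planet X = 422 × 424 / 18.1 = 9885.5 m.
H_Titan = 295 × 93.3 / 1.35 = 20388 m.
H_planet X/H_Titan = 9885.5/20388 = 0.48487.

H_planet X/H_Titan ≈ 0.485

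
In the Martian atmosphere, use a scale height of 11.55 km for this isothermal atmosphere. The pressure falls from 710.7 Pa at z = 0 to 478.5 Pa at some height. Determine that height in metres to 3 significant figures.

Invert the barometric formula: z = H ln(P₀/P).
P₀/P = 710.7/478.5 = 1.4853; ln(1.4853) = 0.39562.
z = 11550 × 0.39562 = 4569.4 m.

z ≈ 4570 m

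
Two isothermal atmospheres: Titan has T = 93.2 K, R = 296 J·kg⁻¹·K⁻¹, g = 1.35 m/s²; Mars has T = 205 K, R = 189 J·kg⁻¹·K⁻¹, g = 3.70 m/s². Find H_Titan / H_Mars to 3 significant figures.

H = RT/g for each body.
H_Titan = 296 × 93.2 / 1.35 = 20435 m.
H_Mars = 189 × 205 / 3.70 = 10472 m.
H_Titan/H_Mars = 20435/10472 = 1.9514.

H_Titan/H_Mars ≈ 1.95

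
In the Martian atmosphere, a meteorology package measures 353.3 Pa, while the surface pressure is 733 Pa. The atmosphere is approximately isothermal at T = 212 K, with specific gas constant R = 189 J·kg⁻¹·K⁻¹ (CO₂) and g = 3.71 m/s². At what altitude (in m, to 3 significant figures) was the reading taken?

Scale height: H = RT/g = 189 × 212 / 3.71 = 10800 m.
Invert the barometric formula: z = H ln(P₀/P).
P₀/P = 733/353.3 = 2.0747; ln(2.0747) = 0.72982.
z = 10800 × 0.72982 = 7882.1 m.

z ≈ 7880 m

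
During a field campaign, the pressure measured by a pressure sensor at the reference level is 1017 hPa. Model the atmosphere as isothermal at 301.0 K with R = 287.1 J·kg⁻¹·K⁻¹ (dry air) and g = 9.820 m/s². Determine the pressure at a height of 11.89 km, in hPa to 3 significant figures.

P ≈ 263 hPa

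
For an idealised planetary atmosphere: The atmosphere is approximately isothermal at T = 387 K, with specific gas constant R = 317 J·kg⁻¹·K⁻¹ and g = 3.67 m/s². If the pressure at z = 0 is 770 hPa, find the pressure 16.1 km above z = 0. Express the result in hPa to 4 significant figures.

P ≈ 475.7 hPa

Scale height: H = RT/g = 317 × 387 / 3.67 = 33428 m.
Barometric formula: P = P₀ exp(−z/H).
z/H = 16100/33428 = 0.48163; exp(−0.48163) = 0.61778.
P = 770 × 0.61778 = 475.69 hPa.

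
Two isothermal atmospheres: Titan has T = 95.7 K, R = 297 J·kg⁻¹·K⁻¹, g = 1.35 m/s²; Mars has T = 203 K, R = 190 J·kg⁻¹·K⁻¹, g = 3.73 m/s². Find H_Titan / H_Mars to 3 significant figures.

H = RT/g for each body.
H_Titan = 297 × 95.7 / 1.35 = 21054 m.
H_Mars = 190 × 203 / 3.73 = 10340 m.
H_Titan/H_Mars = 21054/10340 = 2.0362.

H_Titan/H_Mars ≈ 2.04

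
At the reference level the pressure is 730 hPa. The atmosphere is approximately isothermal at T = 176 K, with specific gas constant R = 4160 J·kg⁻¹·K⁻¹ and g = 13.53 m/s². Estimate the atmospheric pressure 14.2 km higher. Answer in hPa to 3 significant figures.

P ≈ 562 hPa

Scale height: H = RT/g = 4160 × 176 / 13.53 = 54114 m.
Barometric formula: P = P₀ exp(−z/H).
z/H = 14200/54114 = 0.26241; exp(−0.26241) = 0.76920.
P = 730 × 0.76920 = 561.52 hPa.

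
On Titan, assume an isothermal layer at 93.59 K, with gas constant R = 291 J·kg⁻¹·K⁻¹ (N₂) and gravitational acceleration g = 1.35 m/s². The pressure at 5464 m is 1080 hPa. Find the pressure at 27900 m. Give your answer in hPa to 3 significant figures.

P ≈ 355 hPa

Scale height: H = RT/g = 291 × 93.59 / 1.35 = 20174 m.
Between two levels, P₂ = P₁ exp(−Δz/H) with Δz = z₂ − z₁.
Δz = 27900 − 5464.0 = 22436 m; Δz/H = 22436/20174 = 1.1121.
P₂ = 1080 × exp(−1.1121) = 1080 × 0.32887 = 355.18 hPa.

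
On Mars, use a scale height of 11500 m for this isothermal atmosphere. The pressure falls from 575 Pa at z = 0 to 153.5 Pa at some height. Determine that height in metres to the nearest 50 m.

z ≈ 15200 m

Invert the barometric formula: z = H ln(P₀/P).
P₀/P = 575/153.5 = 3.7459; ln(3.7459) = 1.3207.
z = 11500 × 1.3207 = 15188 m.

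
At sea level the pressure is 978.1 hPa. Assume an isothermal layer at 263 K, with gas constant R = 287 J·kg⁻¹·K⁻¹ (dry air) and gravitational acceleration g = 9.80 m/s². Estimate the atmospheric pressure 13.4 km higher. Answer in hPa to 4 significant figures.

Scale height: H = RT/g = 287 × 263 / 9.80 = 7702.1 m.
Barometric formula: P = P₀ exp(−z/H).
z/H = 13400/7702.1 = 1.7398; exp(−1.7398) = 0.17556.
P = 978.1 × 0.17556 = 171.72 hPa.

P ≈ 171.7 hPa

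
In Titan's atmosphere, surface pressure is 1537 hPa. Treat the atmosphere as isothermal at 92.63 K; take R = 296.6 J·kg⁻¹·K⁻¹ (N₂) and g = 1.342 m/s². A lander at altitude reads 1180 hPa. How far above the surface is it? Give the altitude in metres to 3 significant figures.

Scale height: H = RT/g = 296.6 × 92.63 / 1.342 = 20472 m.
Invert the barometric formula: z = H ln(P₀/P).
P₀/P = 1537/1180 = 1.3025; ln(1.3025) = 0.26429.
z = 20472 × 0.26429 = 5410.5 m.

z ≈ 5410 m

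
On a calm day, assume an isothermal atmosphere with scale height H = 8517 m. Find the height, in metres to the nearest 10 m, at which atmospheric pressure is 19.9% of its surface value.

Set P/P₀ = exp(−z/H) = 0.199, so z = −H ln(0.199).
−ln(0.199) = 1.6145; z = 8517.0 × 1.6145 = 13751 m.

z ≈ 13750 m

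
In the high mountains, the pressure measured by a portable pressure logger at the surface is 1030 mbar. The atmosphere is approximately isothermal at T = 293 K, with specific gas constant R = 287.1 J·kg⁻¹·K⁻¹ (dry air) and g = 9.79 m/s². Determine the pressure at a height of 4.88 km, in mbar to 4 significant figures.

Scale height: H = RT/g = 287.1 × 293 / 9.79 = 8592.5 m.
Barometric formula: P = P₀ exp(−z/H).
z/H = 4880.0/8592.5 = 0.56794; exp(−0.56794) = 0.56669.
P = 1030 × 0.56669 = 583.69 mbar.

P ≈ 583.7 mbar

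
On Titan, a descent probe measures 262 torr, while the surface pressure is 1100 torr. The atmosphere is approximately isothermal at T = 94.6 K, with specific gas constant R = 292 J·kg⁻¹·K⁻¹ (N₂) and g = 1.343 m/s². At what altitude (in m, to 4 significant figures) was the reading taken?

z ≈ 29510 m

Scale height: H = RT/g = 292 × 94.6 / 1.343 = 20568 m.
Invert the barometric formula: z = H ln(P₀/P).
P₀/P = 1100/262 = 4.1985; ln(4.1985) = 1.4347.
z = 20568 × 1.4347 = 29509 m.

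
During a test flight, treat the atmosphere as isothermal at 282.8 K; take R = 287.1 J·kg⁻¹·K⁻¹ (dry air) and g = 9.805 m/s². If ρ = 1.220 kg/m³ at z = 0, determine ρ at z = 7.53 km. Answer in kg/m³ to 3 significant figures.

ρ ≈ 0.491 kg/m³

Scale height: H = RT/g = 287.1 × 282.8 / 9.805 = 8280.7 m.
In an isothermal atmosphere, density decays like pressure: ρ = ρ₀ exp(−z/H).
z/H = 7530.0/8280.7 = 0.90934; exp(−0.90934) = 0.40279.
ρ = 1.220 × 0.40279 = 0.49140 kg/m³.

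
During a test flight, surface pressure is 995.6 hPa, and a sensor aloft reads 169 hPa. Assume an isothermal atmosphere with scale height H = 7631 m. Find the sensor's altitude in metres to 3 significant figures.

z ≈ 13500 m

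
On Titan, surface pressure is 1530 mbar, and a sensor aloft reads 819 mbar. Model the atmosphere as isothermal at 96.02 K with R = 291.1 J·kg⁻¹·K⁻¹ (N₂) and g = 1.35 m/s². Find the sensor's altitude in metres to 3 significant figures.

Scale height: H = RT/g = 291.1 × 96.02 / 1.35 = 20705 m.
Invert the barometric formula: z = H ln(P₀/P).
P₀/P = 1530/819 = 1.8681; ln(1.8681) = 0.62492.
z = 20705 × 0.62492 = 12939 m.

z ≈ 12900 m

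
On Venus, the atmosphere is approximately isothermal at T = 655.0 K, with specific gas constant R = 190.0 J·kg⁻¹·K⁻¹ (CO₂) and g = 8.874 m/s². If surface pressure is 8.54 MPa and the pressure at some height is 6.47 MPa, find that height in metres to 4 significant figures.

z ≈ 3893 m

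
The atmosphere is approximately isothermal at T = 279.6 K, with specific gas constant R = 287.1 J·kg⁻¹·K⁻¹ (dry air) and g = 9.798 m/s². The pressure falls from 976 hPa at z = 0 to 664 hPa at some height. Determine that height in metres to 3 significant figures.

Scale height: H = RT/g = 287.1 × 279.6 / 9.798 = 8192.8 m.
Invert the barometric formula: z = H ln(P₀/P).
P₀/P = 976/664 = 1.4699; ln(1.4699) = 0.38519.
z = 8192.8 × 0.38519 = 3155.8 m.

z ≈ 3160 m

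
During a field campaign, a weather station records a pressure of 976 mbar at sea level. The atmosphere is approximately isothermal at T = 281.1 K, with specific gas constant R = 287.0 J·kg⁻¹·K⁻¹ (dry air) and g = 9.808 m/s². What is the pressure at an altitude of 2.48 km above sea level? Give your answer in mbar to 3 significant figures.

P ≈ 722 mbar

Scale height: H = RT/g = 287.0 × 281.1 / 9.808 = 8225.5 m.
Barometric formula: P = P₀ exp(−z/H).
z/H = 2480.0/8225.5 = 0.30150; exp(−0.30150) = 0.73971.
P = 976 × 0.73971 = 721.96 mbar.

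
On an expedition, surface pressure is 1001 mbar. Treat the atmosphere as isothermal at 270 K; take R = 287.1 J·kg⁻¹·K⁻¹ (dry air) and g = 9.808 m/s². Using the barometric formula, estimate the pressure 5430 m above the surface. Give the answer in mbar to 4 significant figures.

Scale height: H = RT/g = 287.1 × 270 / 9.808 = 7903.4 m.
Barometric formula: P = P₀ exp(−z/H).
z/H = 5430.0/7903.4 = 0.68705; exp(−0.68705) = 0.50306.
P = 1001 × 0.50306 = 503.56 mbar.

P ≈ 503.6 mbar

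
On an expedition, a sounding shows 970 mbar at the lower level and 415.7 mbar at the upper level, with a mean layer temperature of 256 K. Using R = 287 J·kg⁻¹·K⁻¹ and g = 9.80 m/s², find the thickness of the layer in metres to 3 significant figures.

Δz ≈ 6350 m

Hypsometric equation: Δz = (R T̄/g) ln(P₁/P₂).
R T̄/g = 287 × 256 / 9.80 = 7497.1 m.
ln(970/415.7) = ln(2.3334) = 0.84733.
Δz = 7497.1 × 0.84733 = 6352.5 m.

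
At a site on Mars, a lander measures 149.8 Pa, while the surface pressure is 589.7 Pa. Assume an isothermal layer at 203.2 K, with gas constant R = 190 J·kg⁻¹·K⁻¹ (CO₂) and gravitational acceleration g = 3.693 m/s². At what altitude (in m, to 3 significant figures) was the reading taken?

Scale height: H = RT/g = 190 × 203.2 / 3.693 = 10454 m.
Invert the barometric formula: z = H ln(P₀/P).
P₀/P = 589.7/149.8 = 3.9366; ln(3.9366) = 1.3703.
z = 10454 × 1.3703 = 14325 m.

z ≈ 14300 m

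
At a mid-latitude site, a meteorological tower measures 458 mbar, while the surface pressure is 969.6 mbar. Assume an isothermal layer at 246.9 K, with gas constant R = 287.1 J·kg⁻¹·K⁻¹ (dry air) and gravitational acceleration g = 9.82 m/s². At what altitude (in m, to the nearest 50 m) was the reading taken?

Scale height: H = RT/g = 287.1 × 246.9 / 9.82 = 7218.4 m.
Invert the barometric formula: z = H ln(P₀/P).
P₀/P = 969.6/458 = 2.1170; ln(2.1170) = 0.75000.
z = 7218.4 × 0.75000 = 5413.8 m.

z ≈ 5400 m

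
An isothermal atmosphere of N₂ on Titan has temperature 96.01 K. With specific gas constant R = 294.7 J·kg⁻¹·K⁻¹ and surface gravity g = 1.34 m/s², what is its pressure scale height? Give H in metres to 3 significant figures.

H ≈ 21100 m

The scale height of an isothermal atmosphere is H = RT/g.
H = 294.7 × 96.01 / 1.34 = 28294/1.34 = 21115 m.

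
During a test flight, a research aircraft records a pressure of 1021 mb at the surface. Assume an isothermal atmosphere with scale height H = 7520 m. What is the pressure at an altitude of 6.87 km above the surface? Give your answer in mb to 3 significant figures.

Barometric formula: P = P₀ exp(−z/H).
z/H = 6870.0/7520.0 = 0.91356; exp(−0.91356) = 0.40109.
P = 1021 × 0.40109 = 409.51 mb.

P ≈ 410 mb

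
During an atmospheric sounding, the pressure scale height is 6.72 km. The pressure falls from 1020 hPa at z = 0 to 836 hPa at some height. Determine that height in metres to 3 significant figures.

z ≈ 1340 m

Invert the barometric formula: z = H ln(P₀/P).
P₀/P = 1020/836 = 1.2201; ln(1.2201) = 0.19893.
z = 6720.0 × 0.19893 = 1336.8 m.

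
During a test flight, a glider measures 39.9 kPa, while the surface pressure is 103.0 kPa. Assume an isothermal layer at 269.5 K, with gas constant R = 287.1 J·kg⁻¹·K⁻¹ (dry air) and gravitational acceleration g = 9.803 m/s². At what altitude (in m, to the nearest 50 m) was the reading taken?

z ≈ 7500 m

Scale height: H = RT/g = 287.1 × 269.5 / 9.803 = 7892.8 m.
Invert the barometric formula: z = H ln(P₀/P).
P₀/P = 103.0/39.9 = 2.5815; ln(2.5815) = 0.94837.
z = 7892.8 × 0.94837 = 7485.3 m.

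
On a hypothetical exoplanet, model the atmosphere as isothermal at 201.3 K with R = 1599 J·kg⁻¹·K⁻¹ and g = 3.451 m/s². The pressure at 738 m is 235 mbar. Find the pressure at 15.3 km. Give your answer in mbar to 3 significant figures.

Scale height: H = RT/g = 1599 × 201.3 / 3.451 = 93271 m.
Between two levels, P₂ = P₁ exp(−Δz/H) with Δz = z₂ − z₁.
Δz = 15300 − 738.00 = 14562 m; Δz/H = 14562/93271 = 0.15613.
P₂ = 235 × exp(−0.15613) = 235 × 0.85545 = 201.03 mbar.

P ≈ 201 mbar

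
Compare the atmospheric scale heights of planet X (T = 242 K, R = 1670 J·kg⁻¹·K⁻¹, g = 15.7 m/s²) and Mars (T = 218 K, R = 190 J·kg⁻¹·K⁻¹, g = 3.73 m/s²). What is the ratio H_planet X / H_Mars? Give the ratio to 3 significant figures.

H = RT/g for each body.
H_planet X = 1670 × 242 / 15.7 = 25741 m.
H_Mars = 190 × 218 / 3.73 = 11105 m.
H_planet X/H_Mars = 25741/11105 = 2.3180.

H_planet X/H_Mars ≈ 2.32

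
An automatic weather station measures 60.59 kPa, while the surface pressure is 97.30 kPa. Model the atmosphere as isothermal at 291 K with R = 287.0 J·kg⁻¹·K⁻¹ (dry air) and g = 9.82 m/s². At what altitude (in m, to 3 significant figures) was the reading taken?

z ≈ 4030 m

Scale height: H = RT/g = 287.0 × 291 / 9.82 = 8504.8 m.
Invert the barometric formula: z = H ln(P₀/P).
P₀/P = 97.30/60.59 = 1.6059; ln(1.6059) = 0.47368.
z = 8504.8 × 0.47368 = 4028.6 m.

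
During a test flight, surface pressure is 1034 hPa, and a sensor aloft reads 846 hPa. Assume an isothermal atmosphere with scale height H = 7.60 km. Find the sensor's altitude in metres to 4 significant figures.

Invert the barometric formula: z = H ln(P₀/P).
P₀/P = 1034/846 = 1.2222; ln(1.2222) = 0.20065.
z = 7600.0 × 0.20065 = 1524.9 m.

z ≈ 1525 m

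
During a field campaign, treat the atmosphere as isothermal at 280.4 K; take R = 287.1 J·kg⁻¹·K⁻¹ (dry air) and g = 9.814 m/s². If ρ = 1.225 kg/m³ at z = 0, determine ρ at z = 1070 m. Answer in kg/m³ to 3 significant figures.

ρ ≈ 1.08 kg/m³

Scale height: H = RT/g = 287.1 × 280.4 / 9.814 = 8202.9 m.
In an isothermal atmosphere, density decays like pressure: ρ = ρ₀ exp(−z/H).
z/H = 1070.0/8202.9 = 0.13044; exp(−0.13044) = 0.87771.
ρ = 1.225 × 0.87771 = 1.0752 kg/m³.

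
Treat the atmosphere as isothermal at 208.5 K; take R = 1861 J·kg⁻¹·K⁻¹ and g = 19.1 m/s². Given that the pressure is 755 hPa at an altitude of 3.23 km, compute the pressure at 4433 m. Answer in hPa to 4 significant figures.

P ≈ 711.6 hPa

Scale height: H = RT/g = 1861 × 208.5 / 19.1 = 20315 m.
Between two levels, P₂ = P₁ exp(−Δz/H) with Δz = z₂ − z₁.
Δz = 4433.0 − 3230.0 = 1203.0 m; Δz/H = 1203.0/20315 = 0.059217.
P₂ = 755 × exp(−0.059217) = 755 × 0.94250 = 711.59 hPa.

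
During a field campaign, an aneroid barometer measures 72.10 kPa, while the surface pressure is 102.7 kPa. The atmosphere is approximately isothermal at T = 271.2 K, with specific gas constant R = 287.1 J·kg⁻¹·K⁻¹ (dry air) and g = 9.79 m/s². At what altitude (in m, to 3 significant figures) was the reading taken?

z ≈ 2810 m

Scale height: H = RT/g = 287.1 × 271.2 / 9.79 = 7953.2 m.
Invert the barometric formula: z = H ln(P₀/P).
P₀/P = 102.7/72.10 = 1.4244; ln(1.4244) = 0.35375.
z = 7953.2 × 0.35375 = 2813.4 m.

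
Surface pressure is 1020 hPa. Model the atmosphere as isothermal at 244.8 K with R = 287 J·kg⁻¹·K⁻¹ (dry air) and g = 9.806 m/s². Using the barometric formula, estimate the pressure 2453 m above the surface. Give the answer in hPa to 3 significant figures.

P ≈ 724 hPa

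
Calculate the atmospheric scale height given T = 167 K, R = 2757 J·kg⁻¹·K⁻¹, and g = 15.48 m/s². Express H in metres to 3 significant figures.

The scale height of an isothermal atmosphere is H = RT/g.
H = 2757 × 167 / 15.48 = 460420/15.48 = 29743 m.

H ≈ 29700 m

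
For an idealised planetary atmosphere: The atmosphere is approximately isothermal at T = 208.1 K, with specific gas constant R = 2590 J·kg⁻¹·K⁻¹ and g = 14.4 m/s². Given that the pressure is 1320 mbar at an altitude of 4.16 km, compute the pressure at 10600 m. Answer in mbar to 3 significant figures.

P ≈ 1110 mbar

Scale height: H = RT/g = 2590 × 208.1 / 14.4 = 37429 m.
Between two levels, P₂ = P₁ exp(−Δz/H) with Δz = z₂ − z₁.
Δz = 10600 − 4160.0 = 6440.0 m; Δz/H = 6440.0/37429 = 0.17206.
P₂ = 1320 × exp(−0.17206) = 1320 × 0.84193 = 1111.3 mbar.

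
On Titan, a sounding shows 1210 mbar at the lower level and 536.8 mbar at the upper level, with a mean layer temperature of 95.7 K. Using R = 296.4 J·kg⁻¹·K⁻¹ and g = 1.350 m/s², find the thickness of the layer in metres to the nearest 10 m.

Hypsometric equation: Δz = (R T̄/g) ln(P₁/P₂).
R T̄/g = 296.4 × 95.7 / 1.350 = 21011 m.
ln(1210/536.8) = ln(2.2541) = 0.81275.
Δz = 21011 × 0.81275 = 17077 m.

Δz ≈ 17080 m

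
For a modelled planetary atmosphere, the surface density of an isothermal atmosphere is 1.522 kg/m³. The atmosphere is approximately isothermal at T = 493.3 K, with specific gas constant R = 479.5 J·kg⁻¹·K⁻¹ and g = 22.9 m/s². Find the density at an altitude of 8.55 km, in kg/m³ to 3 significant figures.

Scale height: H = RT/g = 479.5 × 493.3 / 22.9 = 10329 m.
In an isothermal atmosphere, density decays like pressure: ρ = ρ₀ exp(−z/H).
z/H = 8550.0/10329 = 0.82777; exp(−0.82777) = 0.43702.
ρ = 1.522 × 0.43702 = 0.66514 kg/m³.

ρ ≈ 0.665 kg/m³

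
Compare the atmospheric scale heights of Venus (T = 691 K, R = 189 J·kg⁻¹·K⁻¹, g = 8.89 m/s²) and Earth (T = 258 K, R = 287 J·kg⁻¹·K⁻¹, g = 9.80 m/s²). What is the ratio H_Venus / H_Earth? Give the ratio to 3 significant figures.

H_Venus/H_Earth ≈ 1.94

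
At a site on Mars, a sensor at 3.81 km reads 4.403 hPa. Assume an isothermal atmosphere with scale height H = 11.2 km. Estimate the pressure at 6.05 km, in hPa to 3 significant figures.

Between two levels, P₂ = P₁ exp(−Δz/H) with Δz = z₂ − z₁.
Δz = 6050.0 − 3810.0 = 2240.0 m; Δz/H = 2240.0/11200 = 0.20000.
P₂ = 4.403 × exp(−0.20000) = 4.403 × 0.81873 = 3.6049 hPa.

P ≈ 3.60 hPa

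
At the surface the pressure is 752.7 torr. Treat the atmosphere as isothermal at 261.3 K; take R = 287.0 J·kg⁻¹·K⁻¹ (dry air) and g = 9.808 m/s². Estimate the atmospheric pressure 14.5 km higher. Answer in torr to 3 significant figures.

P ≈ 113 torr

Scale height: H = RT/g = 287.0 × 261.3 / 9.808 = 7646.1 m.
Barometric formula: P = P₀ exp(−z/H).
z/H = 14500/7646.1 = 1.8964; exp(−1.8964) = 0.15011.
P = 752.7 × 0.15011 = 112.99 torr.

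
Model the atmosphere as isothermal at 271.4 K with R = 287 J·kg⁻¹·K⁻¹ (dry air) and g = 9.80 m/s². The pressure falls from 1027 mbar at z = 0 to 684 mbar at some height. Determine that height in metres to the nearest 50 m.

Scale height: H = RT/g = 287 × 271.4 / 9.80 = 7948.1 m.
Invert the barometric formula: z = H ln(P₀/P).
P₀/P = 1027/684 = 1.5015; ln(1.5015) = 0.40646.
z = 7948.1 × 0.40646 = 3230.6 m.

z ≈ 3250 m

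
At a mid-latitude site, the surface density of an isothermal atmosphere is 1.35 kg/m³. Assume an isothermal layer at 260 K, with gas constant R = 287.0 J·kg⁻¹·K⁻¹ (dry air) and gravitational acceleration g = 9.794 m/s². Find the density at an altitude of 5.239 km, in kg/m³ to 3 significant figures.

Scale height: H = RT/g = 287.0 × 260 / 9.794 = 7619.0 m.
In an isothermal atmosphere, density decays like pressure: ρ = ρ₀ exp(−z/H).
z/H = 5239.0/7619.0 = 0.68762; exp(−0.68762) = 0.50277.
ρ = 1.35 × 0.50277 = 0.67874 kg/m³.

ρ ≈ 0.679 kg/m³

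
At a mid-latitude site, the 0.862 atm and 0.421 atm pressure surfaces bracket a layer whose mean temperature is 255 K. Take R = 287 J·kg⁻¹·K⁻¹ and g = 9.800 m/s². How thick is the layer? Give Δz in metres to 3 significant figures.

Hypsometric equation: Δz = (R T̄/g) ln(P₁/P₂).
R T̄/g = 287 × 255 / 9.800 = 7467.9 m.
ln(0.862/0.421) = ln(2.0475) = 0.71662.
Δz = 7467.9 × 0.71662 = 5351.6 m.

Δz ≈ 5350 m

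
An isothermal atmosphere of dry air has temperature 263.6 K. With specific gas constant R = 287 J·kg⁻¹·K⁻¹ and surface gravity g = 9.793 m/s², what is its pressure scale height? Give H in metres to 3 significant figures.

H ≈ 7730 m

The scale height of an isothermal atmosphere is H = RT/g.
H = 287 × 263.6 / 9.793 = 75653/9.793 = 7725.2 m.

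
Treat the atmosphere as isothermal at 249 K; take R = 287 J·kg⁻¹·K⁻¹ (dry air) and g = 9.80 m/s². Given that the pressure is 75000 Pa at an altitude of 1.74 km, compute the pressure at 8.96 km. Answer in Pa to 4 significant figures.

P ≈ 27870 Pa

Scale height: H = RT/g = 287 × 249 / 9.80 = 7292.1 m.
Between two levels, P₂ = P₁ exp(−Δz/H) with Δz = z₂ − z₁.
Δz = 8960.0 − 1740.0 = 7220.0 m; Δz/H = 7220.0/7292.1 = 0.99011.
P₂ = 75000 × exp(−0.99011) = 75000 × 0.37154 = 27866 Pa.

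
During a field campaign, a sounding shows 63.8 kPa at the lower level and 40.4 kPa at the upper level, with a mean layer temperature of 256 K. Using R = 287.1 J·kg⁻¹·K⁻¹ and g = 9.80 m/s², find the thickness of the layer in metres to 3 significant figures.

Δz ≈ 3430 m

Hypsometric equation: Δz = (R T̄/g) ln(P₁/P₂).
R T̄/g = 287.1 × 256 / 9.80 = 7499.8 m.
ln(63.8/40.4) = ln(1.5792) = 0.45692.
Δz = 7499.8 × 0.45692 = 3426.8 m.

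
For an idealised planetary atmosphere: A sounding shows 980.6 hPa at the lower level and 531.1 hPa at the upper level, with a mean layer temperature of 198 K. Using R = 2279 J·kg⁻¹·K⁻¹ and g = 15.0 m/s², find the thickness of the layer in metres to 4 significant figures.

Hypsometric equation: Δz = (R T̄/g) ln(P₁/P₂).
R T̄/g = 2279 × 198 / 15.0 = 30083 m.
ln(980.6/531.1) = ln(1.8464) = 0.61324.
Δz = 30083 × 0.61324 = 18448 m.

Δz ≈ 18450 m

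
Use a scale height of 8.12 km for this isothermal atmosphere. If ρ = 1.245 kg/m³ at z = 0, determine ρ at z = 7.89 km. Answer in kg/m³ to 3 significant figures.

In an isothermal atmosphere, density decays like pressure: ρ = ρ₀ exp(−z/H).
z/H = 7890.0/8120.0 = 0.97167; exp(−0.97167) = 0.37845.
ρ = 1.245 × 0.37845 = 0.47117 kg/m³.

ρ ≈ 0.471 kg/m³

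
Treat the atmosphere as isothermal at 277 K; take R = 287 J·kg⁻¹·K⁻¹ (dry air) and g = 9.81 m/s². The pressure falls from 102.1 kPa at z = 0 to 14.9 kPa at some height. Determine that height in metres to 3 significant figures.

z ≈ 15600 m

Scale height: H = RT/g = 287 × 277 / 9.81 = 8103.9 m.
Invert the barometric formula: z = H ln(P₀/P).
P₀/P = 102.1/14.9 = 6.8523; ln(6.8523) = 1.9246.
z = 8103.9 × 1.9246 = 15597 m.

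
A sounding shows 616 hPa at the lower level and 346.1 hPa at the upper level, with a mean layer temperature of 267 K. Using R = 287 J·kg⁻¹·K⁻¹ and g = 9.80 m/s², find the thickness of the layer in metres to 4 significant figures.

Hypsometric equation: Δz = (R T̄/g) ln(P₁/P₂).
R T̄/g = 287 × 267 / 9.80 = 7819.3 m.
ln(616/346.1) = ln(1.7798) = 0.57650.
Δz = 7819.3 × 0.57650 = 4507.8 m.

Δz ≈ 4508 m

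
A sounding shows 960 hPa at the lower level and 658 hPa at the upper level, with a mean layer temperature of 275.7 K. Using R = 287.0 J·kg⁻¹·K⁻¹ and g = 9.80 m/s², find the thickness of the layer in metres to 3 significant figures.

Hypsometric equation: Δz = (R T̄/g) ln(P₁/P₂).
R T̄/g = 287.0 × 275.7 / 9.80 = 8074.1 m.
ln(960/658) = ln(1.4590) = 0.37775.
Δz = 8074.1 × 0.37775 = 3050.0 m.

Δz ≈ 3050 m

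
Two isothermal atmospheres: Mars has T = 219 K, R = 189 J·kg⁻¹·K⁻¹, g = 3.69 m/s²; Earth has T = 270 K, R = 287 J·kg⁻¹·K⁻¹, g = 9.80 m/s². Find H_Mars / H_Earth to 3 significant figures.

H_Mars/H_Earth ≈ 1.42

H = RT/g for each body.
H_Mars = 189 × 219 / 3.69 = 11217 m.
H_Earth = 287 × 270 / 9.80 = 7907.1 m.
H_Mars/H_Earth = 11217/7907.1 = 1.4186.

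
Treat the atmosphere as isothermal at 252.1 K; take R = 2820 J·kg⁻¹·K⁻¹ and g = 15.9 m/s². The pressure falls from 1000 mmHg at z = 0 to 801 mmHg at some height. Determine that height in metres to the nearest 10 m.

Scale height: H = RT/g = 2820 × 252.1 / 15.9 = 44712 m.
Invert the barometric formula: z = H ln(P₀/P).
P₀/P = 1000/801 = 1.2484; ln(1.2484) = 0.22186.
z = 44712 × 0.22186 = 9919.8 m.

z ≈ 9920 m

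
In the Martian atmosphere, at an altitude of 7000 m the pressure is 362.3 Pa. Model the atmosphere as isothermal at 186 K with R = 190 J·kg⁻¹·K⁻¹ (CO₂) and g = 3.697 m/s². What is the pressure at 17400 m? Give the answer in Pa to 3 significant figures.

Scale height: H = RT/g = 190 × 186 / 3.697 = 9559.1 m.
Between two levels, P₂ = P₁ exp(−Δz/H) with Δz = z₂ − z₁.
Δz = 17400 − 7000.0 = 10400 m; Δz/H = 10400/9559.1 = 1.0880.
P₂ = 362.3 × exp(−1.0880) = 362.3 × 0.33689 = 122.06 Pa.

P ≈ 122 Pa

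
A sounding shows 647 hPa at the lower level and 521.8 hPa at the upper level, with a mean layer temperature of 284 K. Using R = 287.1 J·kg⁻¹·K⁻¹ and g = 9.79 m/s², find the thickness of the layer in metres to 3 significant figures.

Hypsometric equation: Δz = (R T̄/g) ln(P₁/P₂).
R T̄/g = 287.1 × 284 / 9.79 = 8328.5 m.
ln(647/521.8) = ln(1.2399) = 0.21503.
Δz = 8328.5 × 0.21503 = 1790.9 m.

Δz ≈ 1790 m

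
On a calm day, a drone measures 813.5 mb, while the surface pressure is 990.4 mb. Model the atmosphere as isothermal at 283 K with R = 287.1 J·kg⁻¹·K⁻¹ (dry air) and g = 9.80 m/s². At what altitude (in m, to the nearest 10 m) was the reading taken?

z ≈ 1630 m

Scale height: H = RT/g = 287.1 × 283 / 9.80 = 8290.7 m.
Invert the barometric formula: z = H ln(P₀/P).
P₀/P = 990.4/813.5 = 1.2175; ln(1.2175) = 0.19680.
z = 8290.7 × 0.19680 = 1631.6 m.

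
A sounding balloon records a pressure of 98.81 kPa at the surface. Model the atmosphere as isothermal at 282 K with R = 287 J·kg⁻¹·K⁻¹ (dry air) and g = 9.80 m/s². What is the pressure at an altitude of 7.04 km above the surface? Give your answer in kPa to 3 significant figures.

P ≈ 42.1 kPa

Scale height: H = RT/g = 287 × 282 / 9.80 = 8258.6 m.
Barometric formula: P = P₀ exp(−z/H).
z/H = 7040.0/8258.6 = 0.85244; exp(−0.85244) = 0.42637.
P = 98.81 × 0.42637 = 42.130 kPa.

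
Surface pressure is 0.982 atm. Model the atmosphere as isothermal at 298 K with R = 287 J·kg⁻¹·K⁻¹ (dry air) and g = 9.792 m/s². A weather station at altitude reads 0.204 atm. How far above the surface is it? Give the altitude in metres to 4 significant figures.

z ≈ 13730 m

Scale height: H = RT/g = 287 × 298 / 9.792 = 8734.3 m.
Invert the barometric formula: z = H ln(P₀/P).
P₀/P = 0.982/0.204 = 4.8137; ln(4.8137) = 1.5715.
z = 8734.3 × 1.5715 = 13726 m.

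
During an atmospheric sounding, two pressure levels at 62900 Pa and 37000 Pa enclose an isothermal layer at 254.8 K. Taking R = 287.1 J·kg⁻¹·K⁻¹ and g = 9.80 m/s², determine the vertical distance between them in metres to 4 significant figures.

Hypsometric equation: Δz = (R T̄/g) ln(P₁/P₂).
R T̄/g = 287.1 × 254.8 / 9.80 = 7464.6 m.
ln(62900/37000) = ln(1.7000) = 0.53063.
Δz = 7464.6 × 0.53063 = 3960.9 m.

Δz ≈ 3961 m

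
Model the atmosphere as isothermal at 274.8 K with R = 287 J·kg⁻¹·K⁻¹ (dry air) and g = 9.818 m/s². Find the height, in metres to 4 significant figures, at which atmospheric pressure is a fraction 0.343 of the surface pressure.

z ≈ 8595 m

Scale height: H = RT/g = 287 × 274.8 / 9.818 = 8033.0 m.
Set P/P₀ = exp(−z/H) = 0.343, so z = −H ln(0.343).
−ln(0.343) = 1.0700; z = 8033.0 × 1.0700 = 8595.3 m.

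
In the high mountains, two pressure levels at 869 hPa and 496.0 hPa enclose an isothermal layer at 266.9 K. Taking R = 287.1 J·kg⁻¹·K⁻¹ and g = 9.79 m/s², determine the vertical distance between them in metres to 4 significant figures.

Hypsometric equation: Δz = (R T̄/g) ln(P₁/P₂).
R T̄/g = 287.1 × 266.9 / 9.79 = 7827.1 m.
ln(869/496.0) = ln(1.7520) = 0.56076.
Δz = 7827.1 × 0.56076 = 4389.1 m.

Δz ≈ 4389 m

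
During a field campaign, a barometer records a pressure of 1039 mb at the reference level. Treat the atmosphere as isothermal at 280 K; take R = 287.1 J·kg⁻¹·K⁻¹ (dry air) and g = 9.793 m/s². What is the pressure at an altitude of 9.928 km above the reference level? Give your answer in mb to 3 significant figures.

P ≈ 310 mb

Scale height: H = RT/g = 287.1 × 280 / 9.793 = 8208.7 m.
Barometric formula: P = P₀ exp(−z/H).
z/H = 9928.0/8208.7 = 1.2094; exp(−1.2094) = 0.29838.
P = 1039 × 0.29838 = 310.02 mb.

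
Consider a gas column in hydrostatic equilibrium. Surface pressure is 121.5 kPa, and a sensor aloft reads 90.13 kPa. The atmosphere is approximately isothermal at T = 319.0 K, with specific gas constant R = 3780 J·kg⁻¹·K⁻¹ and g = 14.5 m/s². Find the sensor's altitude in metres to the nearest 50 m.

Scale height: H = RT/g = 3780 × 319.0 / 14.5 = 83160 m.
Invert the barometric formula: z = H ln(P₀/P).
P₀/P = 121.5/90.13 = 1.3481; ln(1.3481) = 0.29870.
z = 83160 × 0.29870 = 24840 m.

z ≈ 24850 m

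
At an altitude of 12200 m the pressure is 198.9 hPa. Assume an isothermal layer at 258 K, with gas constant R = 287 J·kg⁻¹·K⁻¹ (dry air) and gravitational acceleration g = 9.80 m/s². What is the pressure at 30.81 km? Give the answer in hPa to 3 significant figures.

P ≈ 16.9 hPa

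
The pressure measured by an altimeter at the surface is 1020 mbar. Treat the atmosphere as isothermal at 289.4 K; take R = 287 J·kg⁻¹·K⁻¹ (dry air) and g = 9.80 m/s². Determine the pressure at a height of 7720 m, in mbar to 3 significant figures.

P ≈ 410 mbar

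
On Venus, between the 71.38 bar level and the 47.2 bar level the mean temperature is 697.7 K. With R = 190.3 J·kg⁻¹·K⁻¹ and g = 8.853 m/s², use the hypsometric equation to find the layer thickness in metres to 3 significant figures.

Δz ≈ 6200 m

Hypsometric equation: Δz = (R T̄/g) ln(P₁/P₂).
R T̄/g = 190.3 × 697.7 / 8.853 = 14997 m.
ln(71.38/47.2) = ln(1.5123) = 0.41363.
Δz = 14997 × 0.41363 = 6203.2 m.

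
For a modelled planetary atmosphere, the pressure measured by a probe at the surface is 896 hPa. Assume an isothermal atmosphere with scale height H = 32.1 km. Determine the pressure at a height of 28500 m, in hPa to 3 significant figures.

P ≈ 369 hPa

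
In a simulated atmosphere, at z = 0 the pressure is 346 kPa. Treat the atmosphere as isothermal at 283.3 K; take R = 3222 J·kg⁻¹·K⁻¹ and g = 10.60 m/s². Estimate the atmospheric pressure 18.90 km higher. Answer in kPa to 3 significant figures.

Scale height: H = RT/g = 3222 × 283.3 / 10.60 = 86113 m.
Barometric formula: P = P₀ exp(−z/H).
z/H = 18900/86113 = 0.21948; exp(−0.21948) = 0.80294.
P = 346 × 0.80294 = 277.82 kPa.

P ≈ 278 kPa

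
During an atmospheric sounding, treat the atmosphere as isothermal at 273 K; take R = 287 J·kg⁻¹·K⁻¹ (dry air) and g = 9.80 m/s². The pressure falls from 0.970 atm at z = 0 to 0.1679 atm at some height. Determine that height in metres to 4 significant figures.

z ≈ 14020 m

Scale height: H = RT/g = 287 × 273 / 9.80 = 7995.0 m.
Invert the barometric formula: z = H ln(P₀/P).
P₀/P = 0.970/0.1679 = 5.7772; ln(5.7772) = 1.7539.
z = 7995.0 × 1.7539 = 14022 m.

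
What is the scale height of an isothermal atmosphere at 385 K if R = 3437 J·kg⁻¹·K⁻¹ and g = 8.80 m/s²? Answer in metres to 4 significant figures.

H ≈ 150400 m

The scale height of an isothermal atmosphere is H = RT/g.
H = 3437 × 385 / 8.80 = 1323200/8.80 = 150360 m.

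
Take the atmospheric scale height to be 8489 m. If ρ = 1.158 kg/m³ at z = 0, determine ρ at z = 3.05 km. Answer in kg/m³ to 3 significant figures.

In an isothermal atmosphere, density decays like pressure: ρ = ρ₀ exp(−z/H).
z/H = 3050.0/8489.0 = 0.35929; exp(−0.35929) = 0.69817.
ρ = 1.158 × 0.69817 = 0.80848 kg/m³.

ρ ≈ 0.808 kg/m³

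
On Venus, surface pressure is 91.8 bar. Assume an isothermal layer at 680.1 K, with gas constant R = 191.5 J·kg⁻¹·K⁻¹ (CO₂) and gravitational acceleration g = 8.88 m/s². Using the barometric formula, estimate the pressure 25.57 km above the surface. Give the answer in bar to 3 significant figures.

P ≈ 16.1 bar

Scale height: H = RT/g = 191.5 × 680.1 / 8.88 = 14667 m.
Barometric formula: P = P₀ exp(−z/H).
z/H = 25570/14667 = 1.7434; exp(−1.7434) = 0.17492.
P = 91.8 × 0.17492 = 16.058 bar.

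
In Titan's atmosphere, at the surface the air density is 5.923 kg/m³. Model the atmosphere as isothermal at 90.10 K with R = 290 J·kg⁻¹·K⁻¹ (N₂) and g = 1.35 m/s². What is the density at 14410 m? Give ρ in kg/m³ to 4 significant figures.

ρ ≈ 2.813 kg/m³

Scale height: H = RT/g = 290 × 90.10 / 1.35 = 19355 m.
In an isothermal atmosphere, density decays like pressure: ρ = ρ₀ exp(−z/H).
z/H = 14410/19355 = 0.74451; exp(−0.74451) = 0.47497.
ρ = 5.923 × 0.47497 = 2.8132 kg/m³.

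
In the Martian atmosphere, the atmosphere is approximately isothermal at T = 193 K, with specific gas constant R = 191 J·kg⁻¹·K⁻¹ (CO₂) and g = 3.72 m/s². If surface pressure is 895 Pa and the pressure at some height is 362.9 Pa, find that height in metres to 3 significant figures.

z ≈ 8950 m

Scale height: H = RT/g = 191 × 193 / 3.72 = 9909.4 m.
Invert the barometric formula: z = H ln(P₀/P).
P₀/P = 895/362.9 = 2.4662; ln(2.4662) = 0.90268.
z = 9909.4 × 0.90268 = 8945.0 m.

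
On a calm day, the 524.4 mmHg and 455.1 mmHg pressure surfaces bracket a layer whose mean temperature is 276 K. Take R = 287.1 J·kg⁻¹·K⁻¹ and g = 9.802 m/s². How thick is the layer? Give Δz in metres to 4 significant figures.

Δz ≈ 1146 m

Hypsometric equation: Δz = (R T̄/g) ln(P₁/P₂).
R T̄/g = 287.1 × 276 / 9.802 = 8084.0 m.
ln(524.4/455.1) = ln(1.1523) = 0.14176.
Δz = 8084.0 × 0.14176 = 1146.0 m.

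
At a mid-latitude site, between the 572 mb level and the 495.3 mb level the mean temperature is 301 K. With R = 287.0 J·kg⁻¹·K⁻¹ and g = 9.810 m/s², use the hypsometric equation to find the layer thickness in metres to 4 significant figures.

Δz ≈ 1268 m

Hypsometric equation: Δz = (R T̄/g) ln(P₁/P₂).
R T̄/g = 287.0 × 301 / 9.810 = 8806.0 m.
ln(572/495.3) = ln(1.1549) = 0.14401.
Δz = 8806.0 × 0.14401 = 1268.2 m.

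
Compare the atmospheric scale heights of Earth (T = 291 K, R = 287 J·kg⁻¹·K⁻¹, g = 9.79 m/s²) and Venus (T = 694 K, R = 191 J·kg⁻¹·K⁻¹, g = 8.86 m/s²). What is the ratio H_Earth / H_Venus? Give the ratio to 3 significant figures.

H = RT/g for each body.
H_Earth = 287 × 291 / 9.79 = 8530.8 m.
H_Venus = 191 × 694 / 8.86 = 14961 m.
H_Earth/H_Venus = 8530.8/14961 = 0.57020.

H_Earth/H_Venus ≈ 0.570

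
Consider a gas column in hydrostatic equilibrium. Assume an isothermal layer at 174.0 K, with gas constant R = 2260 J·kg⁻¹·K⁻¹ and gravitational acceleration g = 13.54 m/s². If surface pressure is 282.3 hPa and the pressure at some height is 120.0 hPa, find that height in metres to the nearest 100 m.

z ≈ 24800 m

Scale height: H = RT/g = 2260 × 174.0 / 13.54 = 29043 m.
Invert the barometric formula: z = H ln(P₀/P).
P₀/P = 282.3/120.0 = 2.3525; ln(2.3525) = 0.85548.
z = 29043 × 0.85548 = 24846 m.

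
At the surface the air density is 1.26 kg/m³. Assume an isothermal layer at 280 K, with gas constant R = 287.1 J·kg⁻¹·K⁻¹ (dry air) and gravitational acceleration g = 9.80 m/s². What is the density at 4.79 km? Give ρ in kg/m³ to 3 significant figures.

Scale height: H = RT/g = 287.1 × 280 / 9.80 = 8202.9 m.
In an isothermal atmosphere, density decays like pressure: ρ = ρ₀ exp(−z/H).
z/H = 4790.0/8202.9 = 0.58394; exp(−0.58394) = 0.55770.
ρ = 1.26 × 0.55770 = 0.70270 kg/m³.

ρ ≈ 0.703 kg/m³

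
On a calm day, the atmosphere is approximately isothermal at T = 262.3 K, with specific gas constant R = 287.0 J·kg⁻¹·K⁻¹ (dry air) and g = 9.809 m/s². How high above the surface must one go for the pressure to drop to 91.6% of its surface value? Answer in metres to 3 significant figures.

Scale height: H = RT/g = 287.0 × 262.3 / 9.809 = 7674.6 m.
Set P/P₀ = exp(−z/H) = 0.916, so z = −H ln(0.916).
−ln(0.916) = 0.087739; z = 7674.6 × 0.087739 = 673.36 m.

z ≈ 673 m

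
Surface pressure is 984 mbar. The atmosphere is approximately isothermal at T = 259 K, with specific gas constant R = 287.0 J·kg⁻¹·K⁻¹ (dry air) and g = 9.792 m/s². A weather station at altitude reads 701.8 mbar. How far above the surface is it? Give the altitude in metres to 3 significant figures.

Scale height: H = RT/g = 287.0 × 259 / 9.792 = 7591.2 m.
Invert the barometric formula: z = H ln(P₀/P).
P₀/P = 984/701.8 = 1.4021; ln(1.4021) = 0.33797.
z = 7591.2 × 0.33797 = 2565.6 m.

z ≈ 2570 m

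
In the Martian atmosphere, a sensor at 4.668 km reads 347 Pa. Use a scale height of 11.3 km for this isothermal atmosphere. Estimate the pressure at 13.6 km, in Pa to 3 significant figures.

P ≈ 157 Pa

Between two levels, P₂ = P₁ exp(−Δz/H) with Δz = z₂ − z₁.
Δz = 13600 − 4668.0 = 8932.0 m; Δz/H = 8932.0/11300 = 0.79044.
P₂ = 347 × exp(−0.79044) = 347 × 0.45365 = 157.42 Pa.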